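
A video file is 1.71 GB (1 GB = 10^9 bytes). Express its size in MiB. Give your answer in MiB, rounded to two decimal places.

1,630.78 MiB

1.71 GB = 1.71 × 10^9 bytes = 1,710,000,000 bytes
1 MiB = 1,048,576 bytes
1,710,000,000 / 1,048,576 = 1,630.78 MiB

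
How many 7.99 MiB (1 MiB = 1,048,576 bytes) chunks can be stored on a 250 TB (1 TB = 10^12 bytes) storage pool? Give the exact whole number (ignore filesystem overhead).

Capacity: 250 TB = 250,000,000,000,000 bytes
Per item: 7.99 MiB = 8,378,122.24 bytes
⌊250,000,000,000,000 / 8,378,122.24⌋ = 29,839,621

29,839,621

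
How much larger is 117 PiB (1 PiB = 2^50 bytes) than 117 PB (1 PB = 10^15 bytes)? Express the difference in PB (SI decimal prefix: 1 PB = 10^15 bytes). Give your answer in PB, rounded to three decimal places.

14.730 PB

117 PiB = 117 × 1,125,899,906,842,624 = 131,730,289,100,587,008 bytes
117 PB = 117 × 1,000,000,000,000,000 = 117,000,000,000,000,000 bytes
difference = 14,730,289,100,587,008 bytes
14,730,289,100,587,008 / 1,000,000,000,000,000 = 14.730 PB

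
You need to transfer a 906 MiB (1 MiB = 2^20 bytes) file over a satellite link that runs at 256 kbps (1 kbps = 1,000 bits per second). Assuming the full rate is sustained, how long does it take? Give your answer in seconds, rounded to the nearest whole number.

29,688 seconds

906 MiB = 950,009,856 bytes = 7,600,078,848 bits
256 kbps = 256,000 bits/s
time = 7,600,078,848 / 256,000 = 29,688 s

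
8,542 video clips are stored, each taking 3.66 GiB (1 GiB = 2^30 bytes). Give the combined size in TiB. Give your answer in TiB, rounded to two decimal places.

Total = 8,542 × 3.66 GiB = 31263.72 GiB
= 31263.72 × 1,073,741,824 bytes = 33,569,163,737,825.28 bytes
1 TiB = 1,099,511,627,776 bytes
33,569,163,737,825.28 / 1,099,511,627,776 = 30.53 TiB

30.53 TiB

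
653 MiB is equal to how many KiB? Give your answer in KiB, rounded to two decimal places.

668,672.00 KiB

653 MiB = 653 × 2^20 bytes = 684,720,128 bytes
1 KiB = 2^10 bytes = 1,024 bytes
684,720,128 / 1,024 = 668,672.00 KiB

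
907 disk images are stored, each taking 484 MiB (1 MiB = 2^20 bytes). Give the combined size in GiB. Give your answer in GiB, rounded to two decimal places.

Total = 907 × 484 MiB = 438,988 MiB
= 438,988 × 1,048,576 bytes = 460,312,281,088 bytes
1 GiB = 1,073,741,824 bytes
460,312,281,088 / 1,073,741,824 = 428.70 GiB

428.70 GiB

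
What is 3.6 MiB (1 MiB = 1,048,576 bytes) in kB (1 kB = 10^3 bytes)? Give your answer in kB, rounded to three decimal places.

3,774.874 kB

3.6 MiB × 1,048,576 bytes/MiB = 3,774,873.6 bytes
1 kB = 1,000 bytes
3,774,873.6 / 1,000 = 3,774.874 kB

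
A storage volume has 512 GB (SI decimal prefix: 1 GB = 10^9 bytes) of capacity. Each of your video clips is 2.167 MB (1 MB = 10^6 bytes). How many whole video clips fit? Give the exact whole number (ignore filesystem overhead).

236,271

Capacity: 512 GB = 512,000,000,000 bytes
Per item: 2.167 MB = 2,167,000 bytes
⌊512,000,000,000 / 2,167,000⌋ = 236,271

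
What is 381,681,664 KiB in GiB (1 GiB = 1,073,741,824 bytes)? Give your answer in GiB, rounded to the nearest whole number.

364 GiB

381,681,664 KiB × 1,024 bytes/KiB = 390,842,023,936 bytes
1 GiB = 1,073,741,824 bytes
390,842,023,936 / 1,073,741,824 = 364 GiB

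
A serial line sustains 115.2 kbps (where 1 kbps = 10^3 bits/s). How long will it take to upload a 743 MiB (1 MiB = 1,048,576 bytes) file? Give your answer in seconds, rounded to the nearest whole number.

743 MiB = 779,091,968 bytes = 6,232,735,744 bits
115.2 kbps = 115,200 bits/s
time = 6,232,735,744 / 115,200 = 54,104 s

54,104 seconds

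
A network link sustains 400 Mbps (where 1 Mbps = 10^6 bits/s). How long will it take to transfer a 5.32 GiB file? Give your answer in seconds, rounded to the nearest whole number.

5.32 GiB = 5,712,306,503.68 bytes = 45,698,452,029.44 bits
400 Mbps = 400,000,000 bits/s
time = 45,698,452,029.44 / 400,000,000 = 114 s

114 seconds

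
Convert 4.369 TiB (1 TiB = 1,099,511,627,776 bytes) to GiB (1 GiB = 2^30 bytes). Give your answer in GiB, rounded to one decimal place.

4,473.9 GiB

4.369 TiB = 4.369 × 2^40 bytes = 4,803,766,301,753.344 bytes
1 GiB = 2^30 bytes = 1,073,741,824 bytes
4,803,766,301,753.344 / 1,073,741,824 = 4,473.9 GiB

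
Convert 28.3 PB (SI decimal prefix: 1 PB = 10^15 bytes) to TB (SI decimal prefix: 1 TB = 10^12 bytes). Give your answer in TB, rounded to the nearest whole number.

28.3 PB = 28.3 × 10^15 bytes = 28,300,000,000,000,000 bytes
1 TB = 10^12 bytes = 1,000,000,000,000 bytes
28,300,000,000,000,000 / 1,000,000,000,000 = 28,300 TB

28,300 TB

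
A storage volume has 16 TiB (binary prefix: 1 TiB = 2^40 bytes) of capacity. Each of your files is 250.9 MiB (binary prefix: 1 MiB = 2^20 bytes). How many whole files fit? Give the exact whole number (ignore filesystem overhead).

66,868

Capacity: 16 TiB = 17,592,186,044,416 bytes
Per item: 250.9 MiB = 263,087,718.4 bytes
⌊17,592,186,044,416 / 263,087,718.4⌋ = 66,868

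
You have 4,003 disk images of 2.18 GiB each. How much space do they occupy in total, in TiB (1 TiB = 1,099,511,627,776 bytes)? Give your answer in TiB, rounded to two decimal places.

Total = 4,003 × 2.18 GiB = 8726.54 GiB
= 8726.54 × 1,073,741,824 bytes = 9,370,050,976,808.96 bytes
1 TiB = 1,099,511,627,776 bytes
9,370,050,976,808.96 / 1,099,511,627,776 = 8.52 TiB

8.52 TiB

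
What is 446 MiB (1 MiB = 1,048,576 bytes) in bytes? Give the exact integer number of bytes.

467,664,896 bytes

446 × 1,048,576 = 467,664,896 bytes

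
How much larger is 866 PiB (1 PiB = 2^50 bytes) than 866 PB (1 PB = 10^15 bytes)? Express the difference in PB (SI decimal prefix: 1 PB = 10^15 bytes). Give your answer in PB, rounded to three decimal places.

866 PiB = 866 × 1,125,899,906,842,624 = 975,029,319,325,712,384 bytes
866 PB = 866 × 1,000,000,000,000,000 = 866,000,000,000,000,000 bytes
difference = 109,029,319,325,712,384 bytes
109,029,319,325,712,384 / 1,000,000,000,000,000 = 109.029 PB

109.029 PB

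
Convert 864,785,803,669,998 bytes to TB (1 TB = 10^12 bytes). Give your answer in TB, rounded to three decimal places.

864,785,803,669,998 bytes given.
1 TB = 1,000,000,000,000 bytes
864,785,803,669,998 / 1,000,000,000,000 = 864.786 TB

864.786 TB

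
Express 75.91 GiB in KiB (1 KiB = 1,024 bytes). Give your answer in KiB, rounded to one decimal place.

79,597,404.2 KiB

75.91 GiB × 1,073,741,824 bytes/GiB = 81,507,741,859.84 bytes
1 KiB = 2^10 bytes = 1,024 bytes
81,507,741,859.84 / 1,024 = 79,597,404.2 KiB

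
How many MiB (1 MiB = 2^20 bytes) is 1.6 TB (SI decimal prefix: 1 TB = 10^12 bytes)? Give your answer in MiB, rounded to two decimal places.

1,525,878.91 MiB

1.6 TB = 1.6 × 10^12 bytes = 1,600,000,000,000 bytes
1 MiB = 1,048,576 bytes
1,600,000,000,000 / 1,048,576 = 1,525,878.91 MiB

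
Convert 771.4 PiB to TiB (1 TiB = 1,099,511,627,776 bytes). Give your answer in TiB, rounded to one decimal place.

789,913.6 TiB

771.4 PiB × 1,125,899,906,842,624 bytes/PiB = 868,519,188,138,400,153.6 bytes
1 TiB = 1,099,511,627,776 bytes
868,519,188,138,400,153.6 / 1,099,511,627,776 = 789,913.6 TiB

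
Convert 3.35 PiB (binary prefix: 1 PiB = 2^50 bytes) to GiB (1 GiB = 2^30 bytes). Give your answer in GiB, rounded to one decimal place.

3.35 PiB = 3.35 × 2^50 bytes = 3,771,764,687,922,790.4 bytes
1 GiB = 1,073,741,824 bytes
3,771,764,687,922,790.4 / 1,073,741,824 = 3,512,729.6 GiB

3,512,729.6 GiB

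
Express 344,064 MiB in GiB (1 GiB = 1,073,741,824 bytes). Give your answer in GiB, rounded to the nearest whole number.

336 GiB

344,064 MiB = 344,064 × 2^20 bytes = 360,777,252,864 bytes
1 GiB = 2^30 bytes = 1,073,741,824 bytes
360,777,252,864 / 1,073,741,824 = 336 GiB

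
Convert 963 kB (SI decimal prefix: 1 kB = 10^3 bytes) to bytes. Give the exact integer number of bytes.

963,000 bytes

963 × 1,000 = 963,000 bytes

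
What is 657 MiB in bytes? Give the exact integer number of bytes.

688,914,432 bytes

657 × 1,048,576 = 688,914,432 bytes  (1 MiB = 2^20 bytes)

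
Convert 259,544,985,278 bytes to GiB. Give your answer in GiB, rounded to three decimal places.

241.720 GiB

259,544,985,278 bytes given.
1 GiB = 2^30 bytes = 1,073,741,824 bytes
259,544,985,278 / 1,073,741,824 = 241.720 GiB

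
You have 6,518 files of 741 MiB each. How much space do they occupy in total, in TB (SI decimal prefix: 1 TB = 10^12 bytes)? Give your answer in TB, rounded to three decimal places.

5.064 TB

Total = 6,518 × 741 MiB = 4,829,838 MiB
= 4,829,838 × 1,048,576 bytes = 5,064,452,210,688 bytes
1 TB = 1,000,000,000,000 bytes
5,064,452,210,688 / 1,000,000,000,000 = 5.064 TB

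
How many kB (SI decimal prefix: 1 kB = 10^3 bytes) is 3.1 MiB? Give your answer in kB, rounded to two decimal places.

3,250.59 kB

3.1 MiB × 1,048,576 bytes/MiB = 3,250,585.6 bytes
1 kB = 1,000 bytes
3,250,585.6 / 1,000 = 3,250.59 kB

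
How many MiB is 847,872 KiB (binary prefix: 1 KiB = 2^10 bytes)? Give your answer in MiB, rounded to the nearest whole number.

847,872 KiB × 1,024 bytes/KiB = 868,220,928 bytes
1 MiB = 2^20 bytes = 1,048,576 bytes
868,220,928 / 1,048,576 = 828 MiB

828 MiB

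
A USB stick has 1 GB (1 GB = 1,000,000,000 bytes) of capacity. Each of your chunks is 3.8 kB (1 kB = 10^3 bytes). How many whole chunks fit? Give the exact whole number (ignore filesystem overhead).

Capacity: 1 GB = 1,000,000,000 bytes
Per item: 3.8 kB = 3,800 bytes
⌊1,000,000,000 / 3,800⌋ = 263,157

263,157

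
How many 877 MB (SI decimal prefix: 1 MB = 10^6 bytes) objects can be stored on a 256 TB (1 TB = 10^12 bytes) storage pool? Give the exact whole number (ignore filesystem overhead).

Capacity: 256 TB = 256,000,000,000,000 bytes
Per item: 877 MB = 877,000,000 bytes
⌊256,000,000,000,000 / 877,000,000⌋ = 291,904

291,904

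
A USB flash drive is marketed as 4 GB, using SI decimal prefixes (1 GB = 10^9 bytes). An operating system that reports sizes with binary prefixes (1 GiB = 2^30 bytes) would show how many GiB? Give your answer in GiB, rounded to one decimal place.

3.7 GiB

4 GB = 4 × 10^9 bytes = 4,000,000,000 bytes
1 GiB = 2^30 bytes = 1,073,741,824 bytes
4,000,000,000 / 1,073,741,824 = 3.7 GiB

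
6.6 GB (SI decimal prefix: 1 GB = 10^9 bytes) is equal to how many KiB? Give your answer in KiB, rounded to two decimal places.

6.6 GB = 6.6 × 10^9 bytes = 6,600,000,000 bytes
1 KiB = 2^10 bytes = 1,024 bytes
6,600,000,000 / 1,024 = 6,445,312.50 KiB

6,445,312.50 KiB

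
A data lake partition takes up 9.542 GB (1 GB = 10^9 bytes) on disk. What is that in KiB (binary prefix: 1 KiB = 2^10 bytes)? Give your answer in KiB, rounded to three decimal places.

9,318,359.375 KiB

9.542 GB × 1,000,000,000 bytes/GB = 9,542,000,000 bytes
1 KiB = 2^10 bytes = 1,024 bytes
9,542,000,000 / 1,024 = 9,318,359.375 KiB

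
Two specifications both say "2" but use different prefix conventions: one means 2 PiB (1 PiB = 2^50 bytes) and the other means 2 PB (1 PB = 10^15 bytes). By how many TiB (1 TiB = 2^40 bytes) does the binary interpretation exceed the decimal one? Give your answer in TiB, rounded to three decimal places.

2 PiB = 2 × 1,125,899,906,842,624 = 2,251,799,813,685,248 bytes
2 PB = 2 × 1,000,000,000,000,000 = 2,000,000,000,000,000 bytes
difference = 251,799,813,685,248 bytes
251,799,813,685,248 / 1,099,511,627,776 = 229.011 TiB

229.011 TiB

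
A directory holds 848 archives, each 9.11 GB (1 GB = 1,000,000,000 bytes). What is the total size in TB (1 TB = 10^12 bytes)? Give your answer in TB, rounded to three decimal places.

Total = 848 × 9.11 GB = 7725.28 GB
= 7725.28 × 1,000,000,000 bytes = 7,725,280,000,000 bytes
1 TB = 1,000,000,000,000 bytes
7,725,280,000,000 / 1,000,000,000,000 = 7.725 TB

7.725 TB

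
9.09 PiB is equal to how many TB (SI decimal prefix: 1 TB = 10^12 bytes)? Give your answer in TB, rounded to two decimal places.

9.09 PiB × 1,125,899,906,842,624 bytes/PiB = 10,234,430,153,199,452.16 bytes
1 TB = 10^12 bytes = 1,000,000,000,000 bytes
10,234,430,153,199,452.16 / 1,000,000,000,000 = 10,234.43 TB

10,234.43 TB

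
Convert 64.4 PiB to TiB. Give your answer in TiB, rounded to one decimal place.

65,945.6 TiB

64.4 PiB = 64.4 × 2^50 bytes = 72,507,954,000,664,985.6 bytes
1 TiB = 2^40 bytes = 1,099,511,627,776 bytes
72,507,954,000,664,985.6 / 1,099,511,627,776 = 65,945.6 TiB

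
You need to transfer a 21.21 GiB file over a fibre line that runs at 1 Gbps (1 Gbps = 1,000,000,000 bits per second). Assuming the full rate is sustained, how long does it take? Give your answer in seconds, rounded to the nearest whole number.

21.21 GiB = 22,774,064,087.04 bytes = 182,192,512,696.32 bits
1 Gbps = 1,000,000,000 bits/s
time = 182,192,512,696.32 / 1,000,000,000 = 182 s

182 seconds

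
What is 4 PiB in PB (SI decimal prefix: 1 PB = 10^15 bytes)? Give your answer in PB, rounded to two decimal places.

4.50 PB

4 PiB = 4 × 2^50 bytes = 4,503,599,627,370,496 bytes
1 PB = 1,000,000,000,000,000 bytes
4,503,599,627,370,496 / 1,000,000,000,000,000 = 4.50 PB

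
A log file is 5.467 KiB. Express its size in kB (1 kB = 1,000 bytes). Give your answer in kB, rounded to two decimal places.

5.467 KiB = 5.467 × 2^10 bytes = 5,598.208 bytes
1 kB = 10^3 bytes = 1,000 bytes
5,598.208 / 1,000 = 5.60 kB

5.60 kB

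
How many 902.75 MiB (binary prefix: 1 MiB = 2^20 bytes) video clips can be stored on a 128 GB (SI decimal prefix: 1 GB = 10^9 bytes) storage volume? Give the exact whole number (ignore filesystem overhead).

135

Capacity: 128 GB = 128,000,000,000 bytes
Per item: 902.75 MiB = 946,601,984 bytes
⌊128,000,000,000 / 946,601,984⌋ = 135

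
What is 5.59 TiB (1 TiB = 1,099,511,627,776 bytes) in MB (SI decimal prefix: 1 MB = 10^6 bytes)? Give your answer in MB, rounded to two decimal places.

5.59 TiB = 5.59 × 2^40 bytes = 6,146,269,999,267.84 bytes
1 MB = 10^6 bytes = 1,000,000 bytes
6,146,269,999,267.84 / 1,000,000 = 6,146,270.00 MB

6,146,270.00 MB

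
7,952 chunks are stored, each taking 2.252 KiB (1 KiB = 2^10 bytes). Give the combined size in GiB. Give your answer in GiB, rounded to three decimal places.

0.017 GiB

Total = 7,952 × 2.252 KiB = 17907.904 KiB
= 17907.904 × 1,024 bytes = 18,337,693.696 bytes
1 GiB = 1,073,741,824 bytes
18,337,693.696 / 1,073,741,824 = 0.017 GiB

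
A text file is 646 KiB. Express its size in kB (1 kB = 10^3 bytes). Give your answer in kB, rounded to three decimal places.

661.504 kB

646 KiB = 646 × 2^10 bytes = 661,504 bytes
1 kB = 10^3 bytes = 1,000 bytes
661,504 / 1,000 = 661.504 kB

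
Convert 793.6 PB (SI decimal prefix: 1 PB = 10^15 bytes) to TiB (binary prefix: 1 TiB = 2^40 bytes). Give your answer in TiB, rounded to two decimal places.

721,775.00 TiB

793.6 PB × 1,000,000,000,000,000 bytes/PB = 793,600,000,000,000,000 bytes
1 TiB = 2^40 bytes = 1,099,511,627,776 bytes
793,600,000,000,000,000 / 1,099,511,627,776 = 721,775.00 TiB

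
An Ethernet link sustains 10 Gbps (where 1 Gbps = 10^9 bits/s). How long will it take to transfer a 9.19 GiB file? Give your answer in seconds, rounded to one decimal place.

9.19 GiB = 9,867,687,362.56 bytes = 78,941,498,900.48 bits
10 Gbps = 10,000,000,000 bits/s
time = 78,941,498,900.48 / 10,000,000,000 = 7.9 s

7.9 seconds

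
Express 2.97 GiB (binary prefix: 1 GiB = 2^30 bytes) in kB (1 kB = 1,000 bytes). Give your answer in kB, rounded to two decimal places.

2.97 GiB = 2.97 × 2^30 bytes = 3,189,013,217.28 bytes
1 kB = 1,000 bytes
3,189,013,217.28 / 1,000 = 3,189,013.22 kB

3,189,013.22 kB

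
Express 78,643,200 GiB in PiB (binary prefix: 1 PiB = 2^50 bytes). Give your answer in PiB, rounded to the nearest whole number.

78,643,200 GiB = 78,643,200 × 2^30 bytes = 84,442,493,013,196,800 bytes
1 PiB = 1,125,899,906,842,624 bytes
84,442,493,013,196,800 / 1,125,899,906,842,624 = 75 PiB

75 PiB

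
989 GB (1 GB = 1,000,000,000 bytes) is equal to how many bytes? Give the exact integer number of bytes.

989,000,000,000 bytes

989 × 1,000,000,000 = 989,000,000,000 bytes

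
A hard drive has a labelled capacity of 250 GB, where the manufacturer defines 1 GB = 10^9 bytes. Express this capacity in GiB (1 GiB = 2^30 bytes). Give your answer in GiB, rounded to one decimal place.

232.8 GiB

250 GB = 250 × 10^9 bytes = 250,000,000,000 bytes
1 GiB = 2^30 bytes = 1,073,741,824 bytes
250,000,000,000 / 1,073,741,824 = 232.8 GiB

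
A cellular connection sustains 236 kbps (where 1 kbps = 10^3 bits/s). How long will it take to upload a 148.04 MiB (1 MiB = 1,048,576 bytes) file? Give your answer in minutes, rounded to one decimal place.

148.04 MiB = 155,231,191.04 bytes = 1,241,849,528.32 bits
236 kbps = 236,000 bits/s
time = 1,241,849,528.32 / 236,000 = 5,262.07 s
5,262.07 s / 60 = 87.7 minutes

87.7 minutes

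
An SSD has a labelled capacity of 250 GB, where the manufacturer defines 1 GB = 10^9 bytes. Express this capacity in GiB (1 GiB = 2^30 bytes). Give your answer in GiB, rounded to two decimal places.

232.83 GiB

250 GB = 250 × 10^9 bytes = 250,000,000,000 bytes
1 GiB = 2^30 bytes = 1,073,741,824 bytes
250,000,000,000 / 1,073,741,824 = 232.83 GiB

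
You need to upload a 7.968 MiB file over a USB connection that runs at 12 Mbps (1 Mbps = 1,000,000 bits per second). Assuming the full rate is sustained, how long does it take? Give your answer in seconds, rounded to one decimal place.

7.968 MiB = 8,355,053.568 bytes = 66,840,428.544 bits
12 Mbps = 12,000,000 bits/s
time = 66,840,428.544 / 12,000,000 = 5.6 s

5.6 seconds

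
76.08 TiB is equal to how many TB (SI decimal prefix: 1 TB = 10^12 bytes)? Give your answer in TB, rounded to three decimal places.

83.651 TB

76.08 TiB × 1,099,511,627,776 bytes/TiB = 83,650,844,641,198.08 bytes
1 TB = 1,000,000,000,000 bytes
83,650,844,641,198.08 / 1,000,000,000,000 = 83.651 TB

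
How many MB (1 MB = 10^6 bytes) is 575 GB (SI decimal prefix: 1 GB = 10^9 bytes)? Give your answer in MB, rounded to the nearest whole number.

575,000 MB

575 GB = 575 × 10^9 bytes = 575,000,000,000 bytes
1 MB = 10^6 bytes = 1,000,000 bytes
575,000,000,000 / 1,000,000 = 575,000 MB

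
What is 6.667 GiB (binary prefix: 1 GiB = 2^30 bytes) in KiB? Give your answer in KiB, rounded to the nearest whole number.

6.667 GiB × 1,073,741,824 bytes/GiB = 7,158,636,740.608 bytes
1 KiB = 1,024 bytes
7,158,636,740.608 / 1,024 = 6,990,856 KiB

6,990,856 KiB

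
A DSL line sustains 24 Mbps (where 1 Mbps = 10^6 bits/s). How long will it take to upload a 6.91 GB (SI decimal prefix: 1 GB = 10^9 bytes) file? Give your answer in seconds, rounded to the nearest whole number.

2,303 seconds

6.91 GB = 6,910,000,000 bytes = 55,280,000,000 bits
24 Mbps = 24,000,000 bits/s
time = 55,280,000,000 / 24,000,000 = 2,303 s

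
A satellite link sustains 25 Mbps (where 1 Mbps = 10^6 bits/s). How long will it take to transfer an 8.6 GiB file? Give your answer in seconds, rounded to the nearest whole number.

8.6 GiB = 9,234,179,686.4 bytes = 73,873,437,491.2 bits
25 Mbps = 25,000,000 bits/s
time = 73,873,437,491.2 / 25,000,000 = 2,955 s

2,955 seconds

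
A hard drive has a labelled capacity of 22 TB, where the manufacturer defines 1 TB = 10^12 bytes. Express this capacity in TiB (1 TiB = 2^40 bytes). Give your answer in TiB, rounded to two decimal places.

20.01 TiB

22 TB = 22 × 10^12 bytes = 22,000,000,000,000 bytes
1 TiB = 1,099,511,627,776 bytes
22,000,000,000,000 / 1,099,511,627,776 = 20.01 TiB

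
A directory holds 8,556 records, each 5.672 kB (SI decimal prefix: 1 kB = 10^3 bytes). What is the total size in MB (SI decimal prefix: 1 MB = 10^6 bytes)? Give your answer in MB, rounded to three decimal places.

Total = 8,556 × 5.672 kB = 48529.632 kB
= 48529.632 × 1,000 bytes = 48,529,632 bytes
1 MB = 1,000,000 bytes
48,529,632 / 1,000,000 = 48.530 MB

48.530 MB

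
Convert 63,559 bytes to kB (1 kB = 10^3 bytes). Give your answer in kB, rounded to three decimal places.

63.559 kB

63,559 bytes given.
1 kB = 1,000 bytes
63,559 / 1,000 = 63.559 kB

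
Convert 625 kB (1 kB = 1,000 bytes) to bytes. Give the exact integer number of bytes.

625 × 1,000 = 625,000 bytes  (1 kB = 10^3 bytes)

625,000 bytes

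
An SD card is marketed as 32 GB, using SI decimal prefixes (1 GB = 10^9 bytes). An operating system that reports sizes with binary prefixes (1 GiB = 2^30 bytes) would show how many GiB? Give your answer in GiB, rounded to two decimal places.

29.80 GiB

32 GB × 1,000,000,000 bytes/GB = 32,000,000,000 bytes
1 GiB = 2^30 bytes = 1,073,741,824 bytes
32,000,000,000 / 1,073,741,824 = 29.80 GiB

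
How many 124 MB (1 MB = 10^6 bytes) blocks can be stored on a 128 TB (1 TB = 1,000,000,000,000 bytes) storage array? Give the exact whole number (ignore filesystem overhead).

Capacity: 128 TB = 128,000,000,000,000 bytes
Per item: 124 MB = 124,000,000 bytes
⌊128,000,000,000,000 / 124,000,000⌋ = 1,032,258

1,032,258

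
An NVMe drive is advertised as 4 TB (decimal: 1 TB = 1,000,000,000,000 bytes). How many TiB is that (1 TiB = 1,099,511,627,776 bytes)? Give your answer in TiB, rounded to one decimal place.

4 TB × 1,000,000,000,000 bytes/TB = 4,000,000,000,000 bytes
1 TiB = 2^40 bytes = 1,099,511,627,776 bytes
4,000,000,000,000 / 1,099,511,627,776 = 3.6 TiB

3.6 TiB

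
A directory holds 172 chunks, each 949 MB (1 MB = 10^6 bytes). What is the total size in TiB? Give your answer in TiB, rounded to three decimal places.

Total = 172 × 949 MB = 163,228 MB
= 163,228 × 1,000,000 bytes = 163,228,000,000 bytes
1 TiB = 1,099,511,627,776 bytes
163,228,000,000 / 1,099,511,627,776 = 0.148 TiB

0.148 TiB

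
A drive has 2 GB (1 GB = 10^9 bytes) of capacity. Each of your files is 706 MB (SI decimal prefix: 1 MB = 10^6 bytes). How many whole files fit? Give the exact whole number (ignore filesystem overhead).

Capacity: 2 GB = 2,000,000,000 bytes
Per item: 706 MB = 706,000,000 bytes
⌊2,000,000,000 / 706,000,000⌋ = 2

2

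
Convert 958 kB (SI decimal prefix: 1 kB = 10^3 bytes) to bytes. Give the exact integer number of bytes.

958,000 bytes

958 × 1,000 = 958,000 bytes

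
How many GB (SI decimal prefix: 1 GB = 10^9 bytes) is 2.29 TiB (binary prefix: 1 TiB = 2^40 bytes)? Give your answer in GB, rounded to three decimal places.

2,517.882 GB

2.29 TiB = 2.29 × 2^40 bytes = 2,517,881,627,607.04 bytes
1 GB = 10^9 bytes = 1,000,000,000 bytes
2,517,881,627,607.04 / 1,000,000,000 = 2,517.882 GB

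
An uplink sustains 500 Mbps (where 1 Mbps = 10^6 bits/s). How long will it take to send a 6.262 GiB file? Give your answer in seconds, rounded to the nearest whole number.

108 seconds

6.262 GiB = 6,723,771,301.888 bytes = 53,790,170,415.104 bits
500 Mbps = 500,000,000 bits/s
time = 53,790,170,415.104 / 500,000,000 = 108 s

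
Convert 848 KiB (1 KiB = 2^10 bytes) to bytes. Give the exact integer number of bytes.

868,352 bytes

848 × 1,024 = 868,352 bytes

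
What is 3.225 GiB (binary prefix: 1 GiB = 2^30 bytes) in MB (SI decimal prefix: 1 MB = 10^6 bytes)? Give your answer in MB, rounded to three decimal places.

3.225 GiB × 1,073,741,824 bytes/GiB = 3,462,817,382.4 bytes
1 MB = 10^6 bytes = 1,000,000 bytes
3,462,817,382.4 / 1,000,000 = 3,462.817 MB

3,462.817 MB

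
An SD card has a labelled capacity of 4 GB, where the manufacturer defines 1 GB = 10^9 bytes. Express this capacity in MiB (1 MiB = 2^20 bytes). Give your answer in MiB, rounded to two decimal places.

4 GB = 4 × 10^9 bytes = 4,000,000,000 bytes
1 MiB = 1,048,576 bytes
4,000,000,000 / 1,048,576 = 3,814.70 MiB

3,814.70 MiB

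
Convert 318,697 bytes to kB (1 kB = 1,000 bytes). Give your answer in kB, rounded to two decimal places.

318.70 kB

318,697 bytes given.
1 kB = 10^3 bytes = 1,000 bytes
318,697 / 1,000 = 318.70 kB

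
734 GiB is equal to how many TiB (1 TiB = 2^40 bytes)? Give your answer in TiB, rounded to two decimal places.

734 GiB = 734 × 2^30 bytes = 788,126,498,816 bytes
1 TiB = 1,099,511,627,776 bytes
788,126,498,816 / 1,099,511,627,776 = 0.72 TiB

0.72 TiB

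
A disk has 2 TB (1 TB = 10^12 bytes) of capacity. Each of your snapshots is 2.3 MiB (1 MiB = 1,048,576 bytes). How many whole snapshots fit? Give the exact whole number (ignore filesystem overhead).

Capacity: 2 TB = 2,000,000,000,000 bytes
Per item: 2.3 MiB = 2,411,724.8 bytes
⌊2,000,000,000,000 / 2,411,724.8⌋ = 829,282

829,282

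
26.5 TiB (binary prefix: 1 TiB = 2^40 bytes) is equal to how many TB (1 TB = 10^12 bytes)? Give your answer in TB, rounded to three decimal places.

26.5 TiB = 26.5 × 2^40 bytes = 29,137,058,136,064 bytes
1 TB = 1,000,000,000,000 bytes
29,137,058,136,064 / 1,000,000,000,000 = 29.137 TB

29.137 TB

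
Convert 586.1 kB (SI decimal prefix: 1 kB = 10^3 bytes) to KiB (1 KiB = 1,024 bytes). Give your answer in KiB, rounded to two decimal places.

572.36 KiB

586.1 kB = 586.1 × 10^3 bytes = 586,100 bytes
1 KiB = 2^10 bytes = 1,024 bytes
586,100 / 1,024 = 572.36 KiB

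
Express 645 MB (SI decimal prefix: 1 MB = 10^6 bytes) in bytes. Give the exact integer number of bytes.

645,000,000 bytes

645 × 1,000,000 = 645,000,000 bytes  (1 MB = 10^6 bytes)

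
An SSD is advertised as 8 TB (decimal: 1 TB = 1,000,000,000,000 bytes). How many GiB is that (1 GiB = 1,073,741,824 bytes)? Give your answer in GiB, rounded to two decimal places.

7,450.58 GiB

8 TB = 8 × 10^12 bytes = 8,000,000,000,000 bytes
1 GiB = 1,073,741,824 bytes
8,000,000,000,000 / 1,073,741,824 = 7,450.58 GiB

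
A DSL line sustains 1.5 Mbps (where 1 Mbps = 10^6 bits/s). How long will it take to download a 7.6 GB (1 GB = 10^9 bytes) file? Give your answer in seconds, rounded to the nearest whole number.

7.6 GB = 7,600,000,000 bytes = 60,800,000,000 bits
1.5 Mbps = 1,500,000 bits/s
time = 60,800,000,000 / 1,500,000 = 40,533 s

40,533 seconds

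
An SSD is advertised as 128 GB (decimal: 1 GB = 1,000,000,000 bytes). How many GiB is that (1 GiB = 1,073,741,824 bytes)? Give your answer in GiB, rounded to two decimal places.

128 GB × 1,000,000,000 bytes/GB = 128,000,000,000 bytes
1 GiB = 1,073,741,824 bytes
128,000,000,000 / 1,073,741,824 = 119.21 GiB

119.21 GiB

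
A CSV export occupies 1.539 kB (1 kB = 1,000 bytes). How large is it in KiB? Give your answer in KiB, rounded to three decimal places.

1.539 kB = 1.539 × 10^3 bytes = 1,539 bytes
1 KiB = 2^10 bytes = 1,024 bytes
1,539 / 1,024 = 1.503 KiB

1.503 KiB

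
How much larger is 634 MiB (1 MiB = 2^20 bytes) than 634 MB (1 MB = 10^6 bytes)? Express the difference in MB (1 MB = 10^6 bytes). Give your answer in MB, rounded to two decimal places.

634 MiB = 634 × 1,048,576 = 664,797,184 bytes
634 MB = 634 × 1,000,000 = 634,000,000 bytes
difference = 30,797,184 bytes
30,797,184 / 1,000,000 = 30.80 MB

30.80 MB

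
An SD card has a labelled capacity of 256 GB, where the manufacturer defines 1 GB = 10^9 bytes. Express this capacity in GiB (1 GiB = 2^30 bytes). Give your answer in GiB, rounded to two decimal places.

256 GB × 1,000,000,000 bytes/GB = 256,000,000,000 bytes
1 GiB = 2^30 bytes = 1,073,741,824 bytes
256,000,000,000 / 1,073,741,824 = 238.42 GiB

238.42 GiB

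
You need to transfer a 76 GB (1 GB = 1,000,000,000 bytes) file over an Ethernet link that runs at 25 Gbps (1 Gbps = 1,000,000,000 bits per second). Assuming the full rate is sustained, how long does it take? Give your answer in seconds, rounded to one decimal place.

76 GB = 76,000,000,000 bytes = 608,000,000,000 bits
25 Gbps = 25,000,000,000 bits/s
time = 608,000,000,000 / 25,000,000,000 = 24.3 s

24.3 seconds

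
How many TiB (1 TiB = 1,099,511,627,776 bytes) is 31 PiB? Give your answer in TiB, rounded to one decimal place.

31 PiB = 31 × 2^50 bytes = 34,902,897,112,121,344 bytes
1 TiB = 2^40 bytes = 1,099,511,627,776 bytes
34,902,897,112,121,344 / 1,099,511,627,776 = 31,744.0 TiB

31,744.0 TiB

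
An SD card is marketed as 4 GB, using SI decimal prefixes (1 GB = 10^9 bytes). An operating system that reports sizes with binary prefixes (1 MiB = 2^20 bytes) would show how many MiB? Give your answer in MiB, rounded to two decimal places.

4 GB = 4 × 10^9 bytes = 4,000,000,000 bytes
1 MiB = 1,048,576 bytes
4,000,000,000 / 1,048,576 = 3,814.70 MiB

3,814.70 MiB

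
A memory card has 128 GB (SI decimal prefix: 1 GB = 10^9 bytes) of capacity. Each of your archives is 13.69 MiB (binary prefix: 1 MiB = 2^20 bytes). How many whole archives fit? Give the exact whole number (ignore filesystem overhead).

8,916

Capacity: 128 GB = 128,000,000,000 bytes
Per item: 13.69 MiB = 14,355,005.44 bytes
⌊128,000,000,000 / 14,355,005.44⌋ = 8,916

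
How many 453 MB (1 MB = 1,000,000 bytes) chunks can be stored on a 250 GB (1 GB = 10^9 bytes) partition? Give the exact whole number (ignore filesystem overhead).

Capacity: 250 GB = 250,000,000,000 bytes
Per item: 453 MB = 453,000,000 bytes
⌊250,000,000,000 / 453,000,000⌋ = 551

551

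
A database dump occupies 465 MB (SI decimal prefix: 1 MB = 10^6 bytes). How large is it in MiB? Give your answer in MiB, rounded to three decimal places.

443.459 MiB

465 MB = 465 × 10^6 bytes = 465,000,000 bytes
1 MiB = 1,048,576 bytes
465,000,000 / 1,048,576 = 443.459 MiB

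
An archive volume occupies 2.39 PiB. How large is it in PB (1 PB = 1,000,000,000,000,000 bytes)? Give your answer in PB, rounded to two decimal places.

2.39 PiB = 2.39 × 2^50 bytes = 2,690,900,777,353,871.36 bytes
1 PB = 10^15 bytes = 1,000,000,000,000,000 bytes
2,690,900,777,353,871.36 / 1,000,000,000,000,000 = 2.69 PB

2.69 PB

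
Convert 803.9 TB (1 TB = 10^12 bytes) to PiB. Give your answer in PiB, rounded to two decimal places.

0.71 PiB

803.9 TB × 1,000,000,000,000 bytes/TB = 803,900,000,000,000 bytes
1 PiB = 1,125,899,906,842,624 bytes
803,900,000,000,000 / 1,125,899,906,842,624 = 0.71 PiB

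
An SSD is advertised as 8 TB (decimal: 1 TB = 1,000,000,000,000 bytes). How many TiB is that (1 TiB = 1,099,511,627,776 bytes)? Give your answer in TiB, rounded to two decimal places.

8 TB = 8 × 10^12 bytes = 8,000,000,000,000 bytes
1 TiB = 1,099,511,627,776 bytes
8,000,000,000,000 / 1,099,511,627,776 = 7.28 TiB

7.28 TiB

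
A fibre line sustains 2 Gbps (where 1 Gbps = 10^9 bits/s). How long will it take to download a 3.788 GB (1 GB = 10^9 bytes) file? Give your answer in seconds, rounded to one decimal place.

3.788 GB = 3,788,000,000 bytes = 30,304,000,000 bits
2 Gbps = 2,000,000,000 bits/s
time = 30,304,000,000 / 2,000,000,000 = 15.2 s

15.2 seconds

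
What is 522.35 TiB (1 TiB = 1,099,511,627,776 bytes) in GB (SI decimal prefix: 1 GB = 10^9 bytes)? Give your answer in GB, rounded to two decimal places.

522.35 TiB × 1,099,511,627,776 bytes/TiB = 574,329,898,768,793.6 bytes
1 GB = 10^9 bytes = 1,000,000,000 bytes
574,329,898,768,793.6 / 1,000,000,000 = 574,329.90 GB

574,329.90 GB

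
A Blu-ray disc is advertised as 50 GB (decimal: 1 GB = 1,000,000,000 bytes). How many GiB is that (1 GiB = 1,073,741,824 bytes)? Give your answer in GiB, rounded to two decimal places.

50 GB = 50 × 10^9 bytes = 50,000,000,000 bytes
1 GiB = 2^30 bytes = 1,073,741,824 bytes
50,000,000,000 / 1,073,741,824 = 46.57 GiB

46.57 GiB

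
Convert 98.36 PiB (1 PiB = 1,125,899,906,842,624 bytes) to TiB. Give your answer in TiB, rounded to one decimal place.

100,720.6 TiB

98.36 PiB = 98.36 × 2^50 bytes = 110,743,514,837,040,496.64 bytes
1 TiB = 2^40 bytes = 1,099,511,627,776 bytes
110,743,514,837,040,496.64 / 1,099,511,627,776 = 100,720.6 TiB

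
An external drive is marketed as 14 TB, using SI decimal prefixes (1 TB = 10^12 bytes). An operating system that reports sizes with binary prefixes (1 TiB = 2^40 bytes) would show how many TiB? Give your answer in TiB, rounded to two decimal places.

14 TB × 1,000,000,000,000 bytes/TB = 14,000,000,000,000 bytes
1 TiB = 2^40 bytes = 1,099,511,627,776 bytes
14,000,000,000,000 / 1,099,511,627,776 = 12.73 TiB

12.73 TiB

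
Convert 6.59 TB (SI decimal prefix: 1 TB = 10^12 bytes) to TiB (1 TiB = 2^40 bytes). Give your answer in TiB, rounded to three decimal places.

5.994 TiB

6.59 TB = 6.59 × 10^12 bytes = 6,590,000,000,000 bytes
1 TiB = 1,099,511,627,776 bytes
6,590,000,000,000 / 1,099,511,627,776 = 5.994 TiB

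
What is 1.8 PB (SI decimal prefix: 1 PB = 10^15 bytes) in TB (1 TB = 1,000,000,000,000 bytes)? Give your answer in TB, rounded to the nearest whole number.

1.8 PB = 1.8 × 10^15 bytes = 1,800,000,000,000,000 bytes
1 TB = 1,000,000,000,000 bytes
1,800,000,000,000,000 / 1,000,000,000,000 = 1,800 TB

1,800 TB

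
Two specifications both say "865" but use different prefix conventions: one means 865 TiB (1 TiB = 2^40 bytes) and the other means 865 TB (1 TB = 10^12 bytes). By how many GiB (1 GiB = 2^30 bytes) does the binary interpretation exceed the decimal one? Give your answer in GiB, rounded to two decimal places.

865 TiB = 865 × 1,099,511,627,776 = 951,077,558,026,240 bytes
865 TB = 865 × 1,000,000,000,000 = 865,000,000,000,000 bytes
difference = 86,077,558,026,240 bytes
86,077,558,026,240 / 1,073,741,824 = 80,165.97 GiB

80,165.97 GiB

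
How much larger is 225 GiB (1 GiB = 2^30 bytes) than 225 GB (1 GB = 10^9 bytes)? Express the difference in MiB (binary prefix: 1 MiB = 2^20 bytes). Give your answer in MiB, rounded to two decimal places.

225 GiB = 225 × 1,073,741,824 = 241,591,910,400 bytes
225 GB = 225 × 1,000,000,000 = 225,000,000,000 bytes
difference = 16,591,910,400 bytes
16,591,910,400 / 1,048,576 = 15,823.28 MiB

15,823.28 MiB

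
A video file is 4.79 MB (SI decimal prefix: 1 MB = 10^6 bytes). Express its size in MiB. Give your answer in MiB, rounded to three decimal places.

4.79 MB × 1,000,000 bytes/MB = 4,790,000 bytes
1 MiB = 2^20 bytes = 1,048,576 bytes
4,790,000 / 1,048,576 = 4.568 MiB

4.568 MiB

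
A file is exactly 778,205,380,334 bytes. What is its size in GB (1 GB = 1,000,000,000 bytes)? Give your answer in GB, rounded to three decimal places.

778,205,380,334 bytes given.
1 GB = 1,000,000,000 bytes
778,205,380,334 / 1,000,000,000 = 778.205 GB

778.205 GB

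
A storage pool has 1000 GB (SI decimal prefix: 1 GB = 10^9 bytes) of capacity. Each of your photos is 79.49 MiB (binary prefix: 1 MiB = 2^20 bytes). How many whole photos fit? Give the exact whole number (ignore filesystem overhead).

Capacity: 1000 GB = 1,000,000,000,000 bytes
Per item: 79.49 MiB = 83,351,306.24 bytes
⌊1,000,000,000,000 / 83,351,306.24⌋ = 11,997

11,997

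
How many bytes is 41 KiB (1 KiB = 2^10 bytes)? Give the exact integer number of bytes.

41,984 bytes

41 × 1,024 = 41,984 bytes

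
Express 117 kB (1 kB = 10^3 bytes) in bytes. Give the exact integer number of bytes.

117,000 bytes

117 × 1,000 = 117,000 bytes  (1 kB = 10^3 bytes)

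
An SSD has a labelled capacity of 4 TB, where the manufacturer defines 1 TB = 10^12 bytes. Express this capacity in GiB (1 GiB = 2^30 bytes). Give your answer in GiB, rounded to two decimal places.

4 TB × 1,000,000,000,000 bytes/TB = 4,000,000,000,000 bytes
1 GiB = 1,073,741,824 bytes
4,000,000,000,000 / 1,073,741,824 = 3,725.29 GiB

3,725.29 GiB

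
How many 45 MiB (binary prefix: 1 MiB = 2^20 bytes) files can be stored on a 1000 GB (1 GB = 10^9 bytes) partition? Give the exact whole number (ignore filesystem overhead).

Capacity: 1000 GB = 1,000,000,000,000 bytes
Per item: 45 MiB = 47,185,920 bytes
⌊1,000,000,000,000 / 47,185,920⌋ = 21,192

21,192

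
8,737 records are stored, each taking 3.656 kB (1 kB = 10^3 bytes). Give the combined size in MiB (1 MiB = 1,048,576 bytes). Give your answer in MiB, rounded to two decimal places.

Total = 8,737 × 3.656 kB = 31942.472 kB
= 31942.472 × 1,000 bytes = 31,942,472 bytes
1 MiB = 1,048,576 bytes
31,942,472 / 1,048,576 = 30.46 MiB

30.46 MiB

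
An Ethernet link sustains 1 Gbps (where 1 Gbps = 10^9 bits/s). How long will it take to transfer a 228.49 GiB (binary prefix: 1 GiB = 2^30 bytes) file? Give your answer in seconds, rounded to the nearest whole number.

1,963 seconds

228.49 GiB = 245,339,269,365.76 bytes = 1,962,714,154,926.08 bits
1 Gbps = 1,000,000,000 bits/s
time = 1,962,714,154,926.08 / 1,000,000,000 = 1,963 s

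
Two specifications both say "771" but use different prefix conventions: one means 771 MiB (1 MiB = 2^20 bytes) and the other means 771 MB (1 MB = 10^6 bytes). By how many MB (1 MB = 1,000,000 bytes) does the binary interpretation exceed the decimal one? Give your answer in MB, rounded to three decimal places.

37.452 MB

771 MiB = 771 × 1,048,576 = 808,452,096 bytes
771 MB = 771 × 1,000,000 = 771,000,000 bytes
difference = 37,452,096 bytes
37,452,096 / 1,000,000 = 37.452 MB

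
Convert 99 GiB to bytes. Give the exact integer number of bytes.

99 × 1,073,741,824 = 106,300,440,576 bytes  (1 GiB = 2^30 bytes)

106,300,440,576 bytes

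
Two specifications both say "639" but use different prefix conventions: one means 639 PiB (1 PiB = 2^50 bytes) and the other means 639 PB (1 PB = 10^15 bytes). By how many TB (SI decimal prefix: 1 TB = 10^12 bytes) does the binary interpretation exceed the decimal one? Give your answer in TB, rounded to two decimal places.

80,450.04 TB

639 PiB = 639 × 1,125,899,906,842,624 = 719,450,040,472,436,736 bytes
639 PB = 639 × 1,000,000,000,000,000 = 639,000,000,000,000,000 bytes
difference = 80,450,040,472,436,736 bytes
80,450,040,472,436,736 / 1,000,000,000,000 = 80,450.04 TB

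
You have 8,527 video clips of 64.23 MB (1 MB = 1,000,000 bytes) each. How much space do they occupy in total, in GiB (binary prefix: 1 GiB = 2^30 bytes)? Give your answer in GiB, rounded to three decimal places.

Total = 8,527 × 64.23 MB = 547689.21 MB
= 547689.21 × 1,000,000 bytes = 547,689,210,000 bytes
1 GiB = 1,073,741,824 bytes
547,689,210,000 / 1,073,741,824 = 510.075 GiB

510.075 GiB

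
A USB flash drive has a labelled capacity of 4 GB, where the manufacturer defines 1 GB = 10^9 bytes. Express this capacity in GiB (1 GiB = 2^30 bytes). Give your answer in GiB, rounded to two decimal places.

3.73 GiB

4 GB = 4 × 10^9 bytes = 4,000,000,000 bytes
1 GiB = 1,073,741,824 bytes
4,000,000,000 / 1,073,741,824 = 3.73 GiB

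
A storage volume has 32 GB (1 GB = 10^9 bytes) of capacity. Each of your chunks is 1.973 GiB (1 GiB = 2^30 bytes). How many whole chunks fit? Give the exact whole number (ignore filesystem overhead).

Capacity: 32 GB = 32,000,000,000 bytes
Per item: 1.973 GiB = 2,118,492,618.752 bytes
⌊32,000,000,000 / 2,118,492,618.752⌋ = 15

15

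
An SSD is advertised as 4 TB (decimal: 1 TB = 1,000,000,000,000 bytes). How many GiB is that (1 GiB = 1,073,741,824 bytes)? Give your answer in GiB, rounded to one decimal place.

4 TB = 4 × 10^12 bytes = 4,000,000,000,000 bytes
1 GiB = 1,073,741,824 bytes
4,000,000,000,000 / 1,073,741,824 = 3,725.3 GiB

3,725.3 GiB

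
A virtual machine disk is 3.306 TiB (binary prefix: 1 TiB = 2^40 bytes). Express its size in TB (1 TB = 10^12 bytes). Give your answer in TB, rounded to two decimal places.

3.63 TB

3.306 TiB × 1,099,511,627,776 bytes/TiB = 3,634,985,441,427.456 bytes
1 TB = 1,000,000,000,000 bytes
3,634,985,441,427.456 / 1,000,000,000,000 = 3.63 TB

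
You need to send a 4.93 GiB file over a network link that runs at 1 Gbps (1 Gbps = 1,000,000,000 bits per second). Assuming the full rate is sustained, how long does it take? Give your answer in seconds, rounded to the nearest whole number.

4.93 GiB = 5,293,547,192.32 bytes = 42,348,377,538.56 bits
1 Gbps = 1,000,000,000 bits/s
time = 42,348,377,538.56 / 1,000,000,000 = 42 s

42 seconds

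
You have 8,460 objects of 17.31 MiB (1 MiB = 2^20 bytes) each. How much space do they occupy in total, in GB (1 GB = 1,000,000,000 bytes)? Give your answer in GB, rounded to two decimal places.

153.56 GB

Total = 8,460 × 17.31 MiB = 146442.6 MiB
= 146442.6 × 1,048,576 bytes = 153,556,195,737.6 bytes
1 GB = 1,000,000,000 bytes
153,556,195,737.6 / 1,000,000,000 = 153.56 GB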